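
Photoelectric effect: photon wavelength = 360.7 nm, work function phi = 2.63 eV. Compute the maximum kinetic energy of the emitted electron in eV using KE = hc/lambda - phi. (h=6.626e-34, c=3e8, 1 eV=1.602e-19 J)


E_photon = hc / lambda
= (6.626e-34)(3e8) / (360.7e-9)
= 5.5110e-19 J
= 3.44 eV
KE = E_photon - phi
= 3.44 - 2.63
= 0.81 eV

0.81


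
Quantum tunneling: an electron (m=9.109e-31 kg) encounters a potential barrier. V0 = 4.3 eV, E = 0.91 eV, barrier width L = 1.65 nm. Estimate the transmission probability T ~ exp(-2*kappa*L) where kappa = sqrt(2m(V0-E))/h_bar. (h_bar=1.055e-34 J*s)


V0 - E = 3.39 eV = 5.4308e-19 J
kappa = sqrt(2 * m * (V0-E)) / h_bar
= sqrt(2 * 9.109e-31 * 5.4308e-19) / 1.055e-34
= 9.4282e+09 /m
2*kappa*L = 2 * 9.4282e+09 * 1.65e-9
= 31.1131
T = exp(-31.1131) = 3.074421e-14

3.074421e-14


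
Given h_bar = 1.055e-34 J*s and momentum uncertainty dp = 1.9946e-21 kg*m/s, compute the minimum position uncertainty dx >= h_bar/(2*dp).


dx = h_bar / (2 * dp)
= 1.055e-34 / (2 * 1.9946e-21)
= 1.055e-34 / 3.9892e-21
= 2.6446e-14 m

2.6446e-14


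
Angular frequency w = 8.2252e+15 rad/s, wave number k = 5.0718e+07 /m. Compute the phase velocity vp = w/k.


vp = w / k
= 8.2252e+15 / 5.0718e+07
= 1.6218e+08 m/s

1.6218e+08


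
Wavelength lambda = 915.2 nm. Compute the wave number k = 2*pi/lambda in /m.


k = 2 * pi / lambda
= 6.2832 / (915.2e-9)
= 6.2832 / 9.1520e-07
= 6.8654e+06 /m

6.8654e+06


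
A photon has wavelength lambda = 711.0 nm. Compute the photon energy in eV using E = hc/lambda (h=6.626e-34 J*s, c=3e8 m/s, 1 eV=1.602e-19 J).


E = hc / lambda
= (6.626e-34)(3e8) / (711.0e-9)
= 1.9878e-25 / 7.1100e-07
= 2.7958e-19 J
Converting to eV: 2.7958e-19 / 1.602e-19
= 1.7452 eV

1.7452


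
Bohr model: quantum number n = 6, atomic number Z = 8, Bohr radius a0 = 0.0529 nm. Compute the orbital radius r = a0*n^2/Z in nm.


r = a0 * n^2 / Z
= 0.0529 * 6^2 / 8
= 0.0529 * 36 / 8
= 0.2381 nm

0.2381


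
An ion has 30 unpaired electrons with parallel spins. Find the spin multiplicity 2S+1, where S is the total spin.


Total spin S = N * (1/2) = 30 * 0.5 = 15.0
Spin multiplicity = 2S + 1
= 2 * 15.0 + 1
= 31

31


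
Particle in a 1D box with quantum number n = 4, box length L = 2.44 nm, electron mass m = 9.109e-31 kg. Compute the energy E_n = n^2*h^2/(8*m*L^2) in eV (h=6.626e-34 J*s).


E = n^2 * h^2 / (8 * m * L^2)
= 4^2 * (6.626e-34)^2 / (8 * 9.109e-31 * (2.44e-9)^2)
= 16 * 4.3904e-67 / (8 * 9.109e-31 * 5.9536e-18)
= 1.6191e-19 J
= 1.0107 eV

1.0107


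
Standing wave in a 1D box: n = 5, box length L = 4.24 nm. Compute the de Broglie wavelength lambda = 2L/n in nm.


lambda = 2L / n
= 2 * 4.24 / 5
= 8.48 / 5
= 1.696 nm

1.696


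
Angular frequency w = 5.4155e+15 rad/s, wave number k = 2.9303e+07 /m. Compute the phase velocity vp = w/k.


vp = w / k
= 5.4155e+15 / 2.9303e+07
= 1.8481e+08 m/s

1.8481e+08


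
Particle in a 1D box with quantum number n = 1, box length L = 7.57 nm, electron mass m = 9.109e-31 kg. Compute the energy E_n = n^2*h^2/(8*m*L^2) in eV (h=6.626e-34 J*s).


E = n^2 * h^2 / (8 * m * L^2)
= 1^2 * (6.626e-34)^2 / (8 * 9.109e-31 * (7.57e-9)^2)
= 1 * 4.3904e-67 / (8 * 9.109e-31 * 5.7305e-17)
= 1.0514e-21 J
= 0.0066 eV

0.0066


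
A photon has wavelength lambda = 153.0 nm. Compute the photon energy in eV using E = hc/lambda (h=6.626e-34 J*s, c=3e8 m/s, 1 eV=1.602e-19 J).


E = hc / lambda
= (6.626e-34)(3e8) / (153.0e-9)
= 1.9878e-25 / 1.5300e-07
= 1.2992e-18 J
Converting to eV: 1.2992e-18 / 1.602e-19
= 8.11 eV

8.11


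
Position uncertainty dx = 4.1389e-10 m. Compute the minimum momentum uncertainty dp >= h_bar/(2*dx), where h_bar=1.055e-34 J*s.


dp = h_bar / (2 * dx)
= 1.055e-34 / (2 * 4.1389e-10)
= 1.055e-34 / 8.2778e-10
= 1.2745e-25 kg*m/s

1.2745e-25


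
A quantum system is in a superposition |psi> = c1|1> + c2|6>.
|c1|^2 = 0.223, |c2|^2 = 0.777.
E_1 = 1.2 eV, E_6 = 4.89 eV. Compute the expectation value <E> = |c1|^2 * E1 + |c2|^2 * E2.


<E> = |c1|^2 * E1 + |c2|^2 * E2
= 0.223 * 1.2 + 0.777 * 4.89
= 0.2676 + 3.7995
= 4.0671 eV

4.0671


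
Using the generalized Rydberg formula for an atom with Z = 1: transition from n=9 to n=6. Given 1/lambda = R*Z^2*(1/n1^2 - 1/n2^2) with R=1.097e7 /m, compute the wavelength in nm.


1/lambda = R * Z^2 * (1/n1^2 - 1/n2^2)
= 1.097e7 * 1^2 * (1/6^2 - 1/9^2)
= 1.097e7 * 1 * (0.027778 - 0.012346)
= 1.6929e+05 /m
lambda = 1 / 1.6929e+05
= 5907.0191 nm

5907.0191


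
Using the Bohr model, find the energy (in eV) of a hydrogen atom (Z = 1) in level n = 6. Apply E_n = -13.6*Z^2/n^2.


E_n = -13.6 * Z^2 / n^2
= -13.6 * 1^2 / 6^2
= -13.6 * 1 / 36
= -0.3778 eV

-0.3778


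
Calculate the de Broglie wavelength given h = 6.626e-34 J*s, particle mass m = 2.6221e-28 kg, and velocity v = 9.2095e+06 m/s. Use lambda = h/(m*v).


lambda = h / (m * v)
= 6.626e-34 / (2.6221e-28 * 9.2095e+06)
= 6.626e-34 / 2.4148e-21
= 2.7439e-13 m

2.7439e-13


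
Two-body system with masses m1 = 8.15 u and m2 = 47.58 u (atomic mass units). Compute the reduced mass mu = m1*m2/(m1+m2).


mu = m1 * m2 / (m1 + m2)
= 8.15 * 47.58 / (8.15 + 47.58)
= 387.777 / 55.73
= 6.9581 u

6.9581


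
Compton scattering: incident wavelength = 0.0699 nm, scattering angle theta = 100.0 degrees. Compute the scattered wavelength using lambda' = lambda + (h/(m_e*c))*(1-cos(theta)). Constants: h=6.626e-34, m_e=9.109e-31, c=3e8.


Compton wavelength: h/(m_e*c) = 2.4247e-12 m
d_lambda = 2.4247e-12 * (1 - cos(100.0 deg))
= 2.4247e-12 * 1.173648
= 2.8458e-12 m = 0.002846 nm
lambda' = 0.0699 + 0.002846
= 0.072746 nm

0.072746


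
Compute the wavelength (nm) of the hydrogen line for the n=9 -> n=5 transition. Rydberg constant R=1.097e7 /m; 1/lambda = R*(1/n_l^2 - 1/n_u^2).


1/lambda = R * (1/n_l^2 - 1/n_u^2)
= 1.097e7 * (1/5^2 - 1/9^2)
= 1.097e7 * (0.04 - 0.012346)
= 1.097e7 * 0.027654
= 3.0337e+05 /m
lambda = 1 / 3.0337e+05 = 3296.3276 nm

3296.3276


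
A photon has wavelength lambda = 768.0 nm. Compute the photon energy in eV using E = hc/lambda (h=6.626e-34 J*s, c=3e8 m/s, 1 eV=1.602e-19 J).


E = hc / lambda
= (6.626e-34)(3e8) / (768.0e-9)
= 1.9878e-25 / 7.6800e-07
= 2.5883e-19 J
Converting to eV: 2.5883e-19 / 1.602e-19
= 1.6157 eV

1.6157


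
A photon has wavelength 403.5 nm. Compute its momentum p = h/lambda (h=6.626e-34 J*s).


p = h / lambda
= 6.626e-34 / (403.5e-9)
= 6.626e-34 / 4.0350e-07
= 1.6421e-27 kg*m/s

1.6421e-27


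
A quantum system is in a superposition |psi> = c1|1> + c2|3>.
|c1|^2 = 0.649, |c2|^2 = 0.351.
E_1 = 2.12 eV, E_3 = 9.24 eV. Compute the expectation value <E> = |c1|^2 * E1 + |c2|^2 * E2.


<E> = |c1|^2 * E1 + |c2|^2 * E2
= 0.649 * 2.12 + 0.351 * 9.24
= 1.3759 + 3.2432
= 4.6191 eV

4.6191


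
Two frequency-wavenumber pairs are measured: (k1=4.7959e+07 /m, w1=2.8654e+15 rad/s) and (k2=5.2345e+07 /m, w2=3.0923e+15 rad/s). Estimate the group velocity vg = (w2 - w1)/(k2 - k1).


vg = (w2 - w1) / (k2 - k1)
= (3.0923e+15 - 2.8654e+15) / (5.2345e+07 - 4.7959e+07)
= 2.2690e+14 / 4.3860e+06
= 5.1733e+07 m/s

5.1733e+07


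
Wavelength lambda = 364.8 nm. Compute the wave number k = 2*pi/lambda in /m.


k = 2 * pi / lambda
= 6.2832 / (364.8e-9)
= 6.2832 / 3.6480e-07
= 1.7224e+07 /m

1.7224e+07


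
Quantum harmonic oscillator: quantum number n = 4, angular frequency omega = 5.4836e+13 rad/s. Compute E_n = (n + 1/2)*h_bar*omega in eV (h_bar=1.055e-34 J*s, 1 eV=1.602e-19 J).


E = (n + 1/2) * h_bar * omega
= (4 + 0.5) * 1.055e-34 * 5.4836e+13
= 4.5 * 5.7852e-21
= 2.6033e-20 J
= 0.1625 eV

0.1625


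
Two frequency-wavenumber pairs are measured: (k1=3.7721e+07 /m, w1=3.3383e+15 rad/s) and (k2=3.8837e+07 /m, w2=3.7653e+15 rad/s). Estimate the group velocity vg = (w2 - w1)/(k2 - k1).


vg = (w2 - w1) / (k2 - k1)
= (3.7653e+15 - 3.3383e+15) / (3.8837e+07 - 3.7721e+07)
= 4.2700e+14 / 1.1160e+06
= 3.8262e+08 m/s

3.8262e+08


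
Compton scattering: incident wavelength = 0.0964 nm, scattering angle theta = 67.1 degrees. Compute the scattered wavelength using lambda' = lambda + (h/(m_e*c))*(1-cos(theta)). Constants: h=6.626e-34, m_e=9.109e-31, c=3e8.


Compton wavelength: h/(m_e*c) = 2.4247e-12 m
d_lambda = 2.4247e-12 * (1 - cos(67.1 deg))
= 2.4247e-12 * 0.610876
= 1.4812e-12 m = 0.001481 nm
lambda' = 0.0964 + 0.001481
= 0.097881 nm

0.097881


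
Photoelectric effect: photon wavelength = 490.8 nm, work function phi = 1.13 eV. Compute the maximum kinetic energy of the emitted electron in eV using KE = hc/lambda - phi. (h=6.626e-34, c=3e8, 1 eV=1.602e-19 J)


E_photon = hc / lambda
= (6.626e-34)(3e8) / (490.8e-9)
= 4.0501e-19 J
= 2.5282 eV
KE = E_photon - phi
= 2.5282 - 1.13
= 1.3982 eV

1.3982


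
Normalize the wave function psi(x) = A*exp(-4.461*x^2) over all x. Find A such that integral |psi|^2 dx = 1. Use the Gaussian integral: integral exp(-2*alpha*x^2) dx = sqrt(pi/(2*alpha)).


integral |psi|^2 dx = A^2 * sqrt(pi/(2*alpha)) = 1
A^2 = sqrt(2*alpha/pi)
= sqrt(2 * 4.461 / pi)
= 1.685218
A = sqrt(1.685218)
= 1.2982

1.2982


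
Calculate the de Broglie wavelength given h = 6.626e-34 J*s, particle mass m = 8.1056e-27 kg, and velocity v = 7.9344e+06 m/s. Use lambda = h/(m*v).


lambda = h / (m * v)
= 6.626e-34 / (8.1056e-27 * 7.9344e+06)
= 6.626e-34 / 6.4313e-20
= 1.0303e-14 m

1.0303e-14


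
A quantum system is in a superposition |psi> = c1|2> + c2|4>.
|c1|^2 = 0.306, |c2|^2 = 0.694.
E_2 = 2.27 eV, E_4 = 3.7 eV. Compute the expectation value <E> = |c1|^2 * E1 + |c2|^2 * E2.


<E> = |c1|^2 * E1 + |c2|^2 * E2
= 0.306 * 2.27 + 0.694 * 3.7
= 0.6946 + 2.5678
= 3.2624 eV

3.2624


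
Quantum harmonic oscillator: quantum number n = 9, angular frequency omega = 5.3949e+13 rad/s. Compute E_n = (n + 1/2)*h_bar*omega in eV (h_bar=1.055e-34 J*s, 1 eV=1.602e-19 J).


E = (n + 1/2) * h_bar * omega
= (9 + 0.5) * 1.055e-34 * 5.3949e+13
= 9.5 * 5.6916e-21
= 5.4070e-20 J
= 0.3375 eV

0.3375


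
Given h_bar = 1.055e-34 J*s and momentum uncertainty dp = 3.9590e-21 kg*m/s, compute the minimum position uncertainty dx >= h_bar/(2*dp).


dx = h_bar / (2 * dp)
= 1.055e-34 / (2 * 3.9590e-21)
= 1.055e-34 / 7.9180e-21
= 1.3324e-14 m

1.3324e-14


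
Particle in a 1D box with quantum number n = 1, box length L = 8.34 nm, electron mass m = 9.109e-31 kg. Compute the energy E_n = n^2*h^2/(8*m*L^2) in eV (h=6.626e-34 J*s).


E = n^2 * h^2 / (8 * m * L^2)
= 1^2 * (6.626e-34)^2 / (8 * 9.109e-31 * (8.34e-9)^2)
= 1 * 4.3904e-67 / (8 * 9.109e-31 * 6.9556e-17)
= 8.6618e-22 J
= 0.0054 eV

0.0054


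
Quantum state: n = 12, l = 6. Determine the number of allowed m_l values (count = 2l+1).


m_l ranges from -l to +l in integer steps
So m_l goes from -6 to +6
Count = 2l + 1 = 2*6 + 1
= 13

13


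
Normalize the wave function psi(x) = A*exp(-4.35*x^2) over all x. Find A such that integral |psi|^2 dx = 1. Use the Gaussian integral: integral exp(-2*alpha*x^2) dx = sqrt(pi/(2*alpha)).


integral |psi|^2 dx = A^2 * sqrt(pi/(2*alpha)) = 1
A^2 = sqrt(2*alpha/pi)
= sqrt(2 * 4.35 / pi)
= 1.66412
A = sqrt(1.66412)
= 1.29

1.29


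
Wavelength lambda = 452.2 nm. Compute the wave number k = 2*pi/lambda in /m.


k = 2 * pi / lambda
= 6.2832 / (452.2e-9)
= 6.2832 / 4.5220e-07
= 1.3895e+07 /m

1.3895e+07


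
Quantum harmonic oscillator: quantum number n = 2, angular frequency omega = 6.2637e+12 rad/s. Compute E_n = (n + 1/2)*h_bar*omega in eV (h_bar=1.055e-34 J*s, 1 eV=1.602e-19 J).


E = (n + 1/2) * h_bar * omega
= (2 + 0.5) * 1.055e-34 * 6.2637e+12
= 2.5 * 6.6082e-22
= 1.6521e-21 J
= 0.0103 eV

0.0103


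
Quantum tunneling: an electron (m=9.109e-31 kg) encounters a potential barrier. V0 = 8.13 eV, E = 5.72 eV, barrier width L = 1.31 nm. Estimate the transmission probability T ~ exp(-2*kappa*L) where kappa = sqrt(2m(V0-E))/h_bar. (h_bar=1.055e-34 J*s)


V0 - E = 2.41 eV = 3.8608e-19 J
kappa = sqrt(2 * m * (V0-E)) / h_bar
= sqrt(2 * 9.109e-31 * 3.8608e-19) / 1.055e-34
= 7.9495e+09 /m
2*kappa*L = 2 * 7.9495e+09 * 1.31e-9
= 20.8276
T = exp(-20.8276) = 9.009359e-10

9.009359e-10


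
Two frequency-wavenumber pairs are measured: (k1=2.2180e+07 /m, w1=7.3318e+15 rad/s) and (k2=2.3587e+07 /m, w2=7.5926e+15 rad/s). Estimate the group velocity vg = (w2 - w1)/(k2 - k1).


vg = (w2 - w1) / (k2 - k1)
= (7.5926e+15 - 7.3318e+15) / (2.3587e+07 - 2.2180e+07)
= 2.6080e+14 / 1.4070e+06
= 1.8536e+08 m/s

1.8536e+08


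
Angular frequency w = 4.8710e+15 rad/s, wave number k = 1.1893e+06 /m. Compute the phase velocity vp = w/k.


vp = w / k
= 4.8710e+15 / 1.1893e+06
= 4.0957e+09 m/s

4.0957e+09


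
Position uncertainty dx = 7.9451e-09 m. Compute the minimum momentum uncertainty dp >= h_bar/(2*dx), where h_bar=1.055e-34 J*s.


dp = h_bar / (2 * dx)
= 1.055e-34 / (2 * 7.9451e-09)
= 1.055e-34 / 1.5890e-08
= 6.6393e-27 kg*m/s

6.6393e-27


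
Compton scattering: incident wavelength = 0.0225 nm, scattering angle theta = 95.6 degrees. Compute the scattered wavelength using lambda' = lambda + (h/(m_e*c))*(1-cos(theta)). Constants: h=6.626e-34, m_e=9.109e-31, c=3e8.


Compton wavelength: h/(m_e*c) = 2.4247e-12 m
d_lambda = 2.4247e-12 * (1 - cos(95.6 deg))
= 2.4247e-12 * 1.097583
= 2.6613e-12 m = 0.002661 nm
lambda' = 0.0225 + 0.002661
= 0.025161 nm

0.025161


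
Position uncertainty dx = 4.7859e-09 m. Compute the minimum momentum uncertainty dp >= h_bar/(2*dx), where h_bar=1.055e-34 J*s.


dp = h_bar / (2 * dx)
= 1.055e-34 / (2 * 4.7859e-09)
= 1.055e-34 / 9.5718e-09
= 1.1022e-26 kg*m/s

1.1022e-26


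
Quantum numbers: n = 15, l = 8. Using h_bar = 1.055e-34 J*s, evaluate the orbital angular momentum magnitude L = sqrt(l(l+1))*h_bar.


L = sqrt(l*(l+1)) * h_bar
= sqrt(8 * 9) * 1.055e-34
= sqrt(72) * 1.055e-34
= 8.4853 * 1.055e-34
= 8.9520e-34 J*s

8.9520e-34


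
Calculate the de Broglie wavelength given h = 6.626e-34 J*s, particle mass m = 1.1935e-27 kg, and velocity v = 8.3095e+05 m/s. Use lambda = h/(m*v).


lambda = h / (m * v)
= 6.626e-34 / (1.1935e-27 * 8.3095e+05)
= 6.626e-34 / 9.9174e-22
= 6.6812e-13 m

6.6812e-13


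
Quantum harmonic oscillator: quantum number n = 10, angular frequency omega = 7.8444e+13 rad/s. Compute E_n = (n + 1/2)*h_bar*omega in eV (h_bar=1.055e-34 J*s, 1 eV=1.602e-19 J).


E = (n + 1/2) * h_bar * omega
= (10 + 0.5) * 1.055e-34 * 7.8444e+13
= 10.5 * 8.2758e-21
= 8.6896e-20 J
= 0.5424 eV

0.5424


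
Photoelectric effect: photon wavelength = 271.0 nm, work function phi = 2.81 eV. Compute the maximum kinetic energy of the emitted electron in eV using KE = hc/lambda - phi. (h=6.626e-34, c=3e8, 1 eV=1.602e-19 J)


E_photon = hc / lambda
= (6.626e-34)(3e8) / (271.0e-9)
= 7.3351e-19 J
= 4.5787 eV
KE = E_photon - phi
= 4.5787 - 2.81
= 1.7687 eV

1.7687


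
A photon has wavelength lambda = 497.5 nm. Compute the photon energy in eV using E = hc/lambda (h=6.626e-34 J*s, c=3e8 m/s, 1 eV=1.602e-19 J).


E = hc / lambda
= (6.626e-34)(3e8) / (497.5e-9)
= 1.9878e-25 / 4.9750e-07
= 3.9956e-19 J
Converting to eV: 3.9956e-19 / 1.602e-19
= 2.4941 eV

2.4941


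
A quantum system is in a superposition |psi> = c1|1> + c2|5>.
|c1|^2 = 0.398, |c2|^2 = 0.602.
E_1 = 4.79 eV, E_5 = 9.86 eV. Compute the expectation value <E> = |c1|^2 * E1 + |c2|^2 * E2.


<E> = |c1|^2 * E1 + |c2|^2 * E2
= 0.398 * 4.79 + 0.602 * 9.86
= 1.9064 + 5.9357
= 7.8421 eV

7.8421


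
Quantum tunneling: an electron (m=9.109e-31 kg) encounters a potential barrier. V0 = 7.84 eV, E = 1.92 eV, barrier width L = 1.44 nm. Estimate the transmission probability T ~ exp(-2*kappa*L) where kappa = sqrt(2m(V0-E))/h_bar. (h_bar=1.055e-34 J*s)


V0 - E = 5.92 eV = 9.4838e-19 J
kappa = sqrt(2 * m * (V0-E)) / h_bar
= sqrt(2 * 9.109e-31 * 9.4838e-19) / 1.055e-34
= 1.2459e+10 /m
2*kappa*L = 2 * 1.2459e+10 * 1.44e-9
= 35.8825
T = exp(-35.8825) = 2.608769e-16

2.608769e-16


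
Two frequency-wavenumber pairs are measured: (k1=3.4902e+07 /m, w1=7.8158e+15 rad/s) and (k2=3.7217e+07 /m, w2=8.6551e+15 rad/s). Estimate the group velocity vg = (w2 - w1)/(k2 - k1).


vg = (w2 - w1) / (k2 - k1)
= (8.6551e+15 - 7.8158e+15) / (3.7217e+07 - 3.4902e+07)
= 8.3930e+14 / 2.3150e+06
= 3.6255e+08 m/s

3.6255e+08


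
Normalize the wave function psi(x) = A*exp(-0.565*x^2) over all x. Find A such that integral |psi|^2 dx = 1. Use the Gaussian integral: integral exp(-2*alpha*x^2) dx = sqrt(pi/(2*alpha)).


integral |psi|^2 dx = A^2 * sqrt(pi/(2*alpha)) = 1
A^2 = sqrt(2*alpha/pi)
= sqrt(2 * 0.565 / pi)
= 0.599742
A = sqrt(0.599742)
= 0.7744

0.7744


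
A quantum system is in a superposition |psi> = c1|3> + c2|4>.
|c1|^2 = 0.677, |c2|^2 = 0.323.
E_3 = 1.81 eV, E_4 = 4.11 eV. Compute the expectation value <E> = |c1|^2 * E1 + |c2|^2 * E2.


<E> = |c1|^2 * E1 + |c2|^2 * E2
= 0.677 * 1.81 + 0.323 * 4.11
= 1.2254 + 1.3275
= 2.5529 eV

2.5529


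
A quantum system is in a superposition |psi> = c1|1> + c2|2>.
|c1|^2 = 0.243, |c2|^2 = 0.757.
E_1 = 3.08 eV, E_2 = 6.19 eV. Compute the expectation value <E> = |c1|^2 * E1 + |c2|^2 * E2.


<E> = |c1|^2 * E1 + |c2|^2 * E2
= 0.243 * 3.08 + 0.757 * 6.19
= 0.7484 + 4.6858
= 5.4343 eV

5.4343


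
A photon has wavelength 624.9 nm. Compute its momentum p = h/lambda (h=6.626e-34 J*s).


p = h / lambda
= 6.626e-34 / (624.9e-9)
= 6.626e-34 / 6.2490e-07
= 1.0603e-27 kg*m/s

1.0603e-27


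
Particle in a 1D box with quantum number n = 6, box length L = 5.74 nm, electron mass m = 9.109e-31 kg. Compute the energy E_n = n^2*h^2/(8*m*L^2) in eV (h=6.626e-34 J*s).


E = n^2 * h^2 / (8 * m * L^2)
= 6^2 * (6.626e-34)^2 / (8 * 9.109e-31 * (5.74e-9)^2)
= 36 * 4.3904e-67 / (8 * 9.109e-31 * 3.2948e-17)
= 6.5830e-20 J
= 0.4109 eV

0.4109


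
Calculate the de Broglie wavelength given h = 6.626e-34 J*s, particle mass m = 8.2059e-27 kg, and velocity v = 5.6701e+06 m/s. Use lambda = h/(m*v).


lambda = h / (m * v)
= 6.626e-34 / (8.2059e-27 * 5.6701e+06)
= 6.626e-34 / 4.6528e-20
= 1.4241e-14 m

1.4241e-14


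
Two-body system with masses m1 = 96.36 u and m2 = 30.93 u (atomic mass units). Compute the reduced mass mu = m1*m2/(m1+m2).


mu = m1 * m2 / (m1 + m2)
= 96.36 * 30.93 / (96.36 + 30.93)
= 2980.4148 / 127.29
= 23.4144 u

23.4144


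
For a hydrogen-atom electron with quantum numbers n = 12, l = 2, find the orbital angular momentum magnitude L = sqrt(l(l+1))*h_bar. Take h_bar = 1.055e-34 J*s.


L = sqrt(l*(l+1)) * h_bar
= sqrt(2 * 3) * 1.055e-34
= sqrt(6) * 1.055e-34
= 2.4495 * 1.055e-34
= 2.5842e-34 J*s

2.5842e-34


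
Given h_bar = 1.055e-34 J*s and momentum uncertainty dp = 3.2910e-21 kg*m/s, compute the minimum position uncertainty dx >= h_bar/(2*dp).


dx = h_bar / (2 * dp)
= 1.055e-34 / (2 * 3.2910e-21)
= 1.055e-34 / 6.5820e-21
= 1.6029e-14 m

1.6029e-14


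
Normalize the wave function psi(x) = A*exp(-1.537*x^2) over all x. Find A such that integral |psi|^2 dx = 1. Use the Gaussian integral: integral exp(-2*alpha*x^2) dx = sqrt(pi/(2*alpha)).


integral |psi|^2 dx = A^2 * sqrt(pi/(2*alpha)) = 1
A^2 = sqrt(2*alpha/pi)
= sqrt(2 * 1.537 / pi)
= 0.989184
A = sqrt(0.989184)
= 0.9946

0.9946


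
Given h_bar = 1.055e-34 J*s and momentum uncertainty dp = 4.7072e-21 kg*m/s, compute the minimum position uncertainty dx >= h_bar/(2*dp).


dx = h_bar / (2 * dp)
= 1.055e-34 / (2 * 4.7072e-21)
= 1.055e-34 / 9.4144e-21
= 1.1206e-14 m

1.1206e-14


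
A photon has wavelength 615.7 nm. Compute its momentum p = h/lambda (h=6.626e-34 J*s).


p = h / lambda
= 6.626e-34 / (615.7e-9)
= 6.626e-34 / 6.1570e-07
= 1.0762e-27 kg*m/s

1.0762e-27


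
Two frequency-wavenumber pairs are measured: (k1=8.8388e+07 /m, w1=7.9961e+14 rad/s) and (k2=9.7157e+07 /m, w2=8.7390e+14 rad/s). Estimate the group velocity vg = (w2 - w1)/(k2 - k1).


vg = (w2 - w1) / (k2 - k1)
= (8.7390e+14 - 7.9961e+14) / (9.7157e+07 - 8.8388e+07)
= 7.4290e+13 / 8.7690e+06
= 8.4719e+06 m/s

8.4719e+06


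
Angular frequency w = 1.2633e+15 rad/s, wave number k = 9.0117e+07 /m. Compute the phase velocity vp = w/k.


vp = w / k
= 1.2633e+15 / 9.0117e+07
= 1.4018e+07 m/s

1.4018e+07


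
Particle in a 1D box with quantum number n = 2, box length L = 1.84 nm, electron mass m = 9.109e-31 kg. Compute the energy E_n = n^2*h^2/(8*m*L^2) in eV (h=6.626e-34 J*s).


E = n^2 * h^2 / (8 * m * L^2)
= 2^2 * (6.626e-34)^2 / (8 * 9.109e-31 * (1.84e-9)^2)
= 4 * 4.3904e-67 / (8 * 9.109e-31 * 3.3856e-18)
= 7.1181e-20 J
= 0.4443 eV

0.4443


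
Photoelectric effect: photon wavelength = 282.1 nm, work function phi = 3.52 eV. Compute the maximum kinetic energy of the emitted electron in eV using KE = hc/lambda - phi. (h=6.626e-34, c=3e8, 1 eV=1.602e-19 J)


E_photon = hc / lambda
= (6.626e-34)(3e8) / (282.1e-9)
= 7.0464e-19 J
= 4.3985 eV
KE = E_photon - phi
= 4.3985 - 3.52
= 0.8785 eV

0.8785


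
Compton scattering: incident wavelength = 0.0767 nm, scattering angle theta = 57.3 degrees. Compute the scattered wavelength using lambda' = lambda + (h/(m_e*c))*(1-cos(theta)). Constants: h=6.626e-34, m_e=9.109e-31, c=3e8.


Compton wavelength: h/(m_e*c) = 2.4247e-12 m
d_lambda = 2.4247e-12 * (1 - cos(57.3 deg))
= 2.4247e-12 * 0.45976
= 1.1148e-12 m = 0.001115 nm
lambda' = 0.0767 + 0.001115
= 0.077815 nm

0.077815


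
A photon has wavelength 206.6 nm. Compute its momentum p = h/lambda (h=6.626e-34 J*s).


p = h / lambda
= 6.626e-34 / (206.6e-9)
= 6.626e-34 / 2.0660e-07
= 3.2072e-27 kg*m/s

3.2072e-27


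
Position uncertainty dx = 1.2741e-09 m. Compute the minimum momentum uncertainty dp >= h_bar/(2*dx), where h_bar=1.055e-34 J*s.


dp = h_bar / (2 * dx)
= 1.055e-34 / (2 * 1.2741e-09)
= 1.055e-34 / 2.5482e-09
= 4.1402e-26 kg*m/s

4.1402e-26


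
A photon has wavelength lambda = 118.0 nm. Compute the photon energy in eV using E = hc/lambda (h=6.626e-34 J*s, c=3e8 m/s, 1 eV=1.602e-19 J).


E = hc / lambda
= (6.626e-34)(3e8) / (118.0e-9)
= 1.9878e-25 / 1.1800e-07
= 1.6846e-18 J
Converting to eV: 1.6846e-18 / 1.602e-19
= 10.5155 eV

10.5155


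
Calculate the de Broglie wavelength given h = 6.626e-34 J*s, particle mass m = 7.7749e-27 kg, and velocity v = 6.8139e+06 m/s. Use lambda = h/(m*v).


lambda = h / (m * v)
= 6.626e-34 / (7.7749e-27 * 6.8139e+06)
= 6.626e-34 / 5.2977e-20
= 1.2507e-14 m

1.2507e-14


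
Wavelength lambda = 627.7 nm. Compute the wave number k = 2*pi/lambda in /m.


k = 2 * pi / lambda
= 6.2832 / (627.7e-9)
= 6.2832 / 6.2770e-07
= 1.0010e+07 /m

1.0010e+07


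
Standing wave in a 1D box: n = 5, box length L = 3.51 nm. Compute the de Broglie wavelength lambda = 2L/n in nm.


lambda = 2L / n
= 2 * 3.51 / 5
= 7.02 / 5
= 1.404 nm

1.404


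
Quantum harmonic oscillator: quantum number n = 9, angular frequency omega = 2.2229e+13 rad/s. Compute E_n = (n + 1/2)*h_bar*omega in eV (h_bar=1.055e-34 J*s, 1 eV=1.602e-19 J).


E = (n + 1/2) * h_bar * omega
= (9 + 0.5) * 1.055e-34 * 2.2229e+13
= 9.5 * 2.3452e-21
= 2.2279e-20 J
= 0.1391 eV

0.1391


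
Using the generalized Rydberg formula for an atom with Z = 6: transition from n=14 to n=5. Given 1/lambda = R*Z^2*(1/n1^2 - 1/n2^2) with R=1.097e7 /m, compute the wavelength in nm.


1/lambda = R * Z^2 * (1/n1^2 - 1/n2^2)
= 1.097e7 * 6^2 * (1/5^2 - 1/14^2)
= 1.097e7 * 36 * (0.04 - 0.005102)
= 1.3782e+07 /m
lambda = 1 / 1.3782e+07
= 72.5589 nm

72.5589


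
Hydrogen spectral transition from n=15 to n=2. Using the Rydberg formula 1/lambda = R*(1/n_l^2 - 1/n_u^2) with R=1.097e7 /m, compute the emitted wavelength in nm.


1/lambda = R * (1/n_l^2 - 1/n_u^2)
= 1.097e7 * (1/2^2 - 1/15^2)
= 1.097e7 * (0.25 - 0.004444)
= 1.097e7 * 0.245556
= 2.6937e+06 /m
lambda = 1 / 2.6937e+06 = 371.2305 nm

371.2305


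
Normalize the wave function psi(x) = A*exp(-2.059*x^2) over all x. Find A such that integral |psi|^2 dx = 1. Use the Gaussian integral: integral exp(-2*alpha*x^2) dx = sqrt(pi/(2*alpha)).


integral |psi|^2 dx = A^2 * sqrt(pi/(2*alpha)) = 1
A^2 = sqrt(2*alpha/pi)
= sqrt(2 * 2.059 / pi)
= 1.144902
A = sqrt(1.144902)
= 1.07

1.07


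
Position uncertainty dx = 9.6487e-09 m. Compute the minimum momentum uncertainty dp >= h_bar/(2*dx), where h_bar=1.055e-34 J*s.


dp = h_bar / (2 * dx)
= 1.055e-34 / (2 * 9.6487e-09)
= 1.055e-34 / 1.9297e-08
= 5.4671e-27 kg*m/s

5.4671e-27


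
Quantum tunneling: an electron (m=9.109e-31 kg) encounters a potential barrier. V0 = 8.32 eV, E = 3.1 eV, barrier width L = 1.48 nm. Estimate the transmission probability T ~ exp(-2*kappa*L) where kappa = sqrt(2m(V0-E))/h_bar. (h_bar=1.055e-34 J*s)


V0 - E = 5.22 eV = 8.3624e-19 J
kappa = sqrt(2 * m * (V0-E)) / h_bar
= sqrt(2 * 9.109e-31 * 8.3624e-19) / 1.055e-34
= 1.1699e+10 /m
2*kappa*L = 2 * 1.1699e+10 * 1.48e-9
= 34.6303
T = exp(-34.6303) = 9.125504e-16

9.125504e-16


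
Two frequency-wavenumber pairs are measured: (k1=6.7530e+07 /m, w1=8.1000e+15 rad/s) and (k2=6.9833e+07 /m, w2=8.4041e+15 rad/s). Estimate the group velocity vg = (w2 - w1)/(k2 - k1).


vg = (w2 - w1) / (k2 - k1)
= (8.4041e+15 - 8.1000e+15) / (6.9833e+07 - 6.7530e+07)
= 3.0410e+14 / 2.3030e+06
= 1.3205e+08 m/s

1.3205e+08


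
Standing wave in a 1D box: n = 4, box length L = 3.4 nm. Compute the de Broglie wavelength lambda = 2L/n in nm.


lambda = 2L / n
= 2 * 3.4 / 4
= 6.8 / 4
= 1.7 nm

1.7


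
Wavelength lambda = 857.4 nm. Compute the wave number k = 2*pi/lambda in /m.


k = 2 * pi / lambda
= 6.2832 / (857.4e-9)
= 6.2832 / 8.5740e-07
= 7.3282e+06 /m

7.3282e+06


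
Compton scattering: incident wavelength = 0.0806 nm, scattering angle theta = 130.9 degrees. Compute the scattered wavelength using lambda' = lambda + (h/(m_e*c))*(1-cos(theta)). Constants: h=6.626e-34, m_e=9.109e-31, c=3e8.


Compton wavelength: h/(m_e*c) = 2.4247e-12 m
d_lambda = 2.4247e-12 * (1 - cos(130.9 deg))
= 2.4247e-12 * 1.654741
= 4.0123e-12 m = 0.004012 nm
lambda' = 0.0806 + 0.004012
= 0.084612 nm

0.084612


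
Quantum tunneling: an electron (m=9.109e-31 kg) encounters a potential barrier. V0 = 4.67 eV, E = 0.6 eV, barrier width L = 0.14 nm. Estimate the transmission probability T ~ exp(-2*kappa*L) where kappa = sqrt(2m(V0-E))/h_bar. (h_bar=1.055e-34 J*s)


V0 - E = 4.07 eV = 6.5201e-19 J
kappa = sqrt(2 * m * (V0-E)) / h_bar
= sqrt(2 * 9.109e-31 * 6.5201e-19) / 1.055e-34
= 1.0331e+10 /m
2*kappa*L = 2 * 1.0331e+10 * 0.14e-9
= 2.8926
T = exp(-2.8926) = 5.543338e-02

5.543338e-02


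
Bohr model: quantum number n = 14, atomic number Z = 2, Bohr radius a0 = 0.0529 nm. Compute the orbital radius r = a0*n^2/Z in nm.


r = a0 * n^2 / Z
= 0.0529 * 14^2 / 2
= 0.0529 * 196 / 2
= 5.1842 nm

5.1842


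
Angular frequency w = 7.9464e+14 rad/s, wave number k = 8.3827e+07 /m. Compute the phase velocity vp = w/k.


vp = w / k
= 7.9464e+14 / 8.3827e+07
= 9.4795e+06 m/s

9.4795e+06


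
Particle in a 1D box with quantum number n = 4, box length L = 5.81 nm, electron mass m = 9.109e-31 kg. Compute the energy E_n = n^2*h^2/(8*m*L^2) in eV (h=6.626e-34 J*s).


E = n^2 * h^2 / (8 * m * L^2)
= 4^2 * (6.626e-34)^2 / (8 * 9.109e-31 * (5.81e-9)^2)
= 16 * 4.3904e-67 / (8 * 9.109e-31 * 3.3756e-17)
= 2.8557e-20 J
= 0.1783 eV

0.1783


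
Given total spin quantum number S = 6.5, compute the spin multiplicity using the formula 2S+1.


Spin multiplicity = 2S + 1
= 2 * 6.5 + 1
= 13.0 + 1
= 14

14


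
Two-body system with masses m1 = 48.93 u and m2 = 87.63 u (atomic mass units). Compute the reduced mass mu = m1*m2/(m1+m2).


mu = m1 * m2 / (m1 + m2)
= 48.93 * 87.63 / (48.93 + 87.63)
= 4287.7359 / 136.56
= 31.3982 u

31.3982


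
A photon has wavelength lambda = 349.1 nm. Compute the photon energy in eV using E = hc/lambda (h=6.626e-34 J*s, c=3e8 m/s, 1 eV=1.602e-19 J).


E = hc / lambda
= (6.626e-34)(3e8) / (349.1e-9)
= 1.9878e-25 / 3.4910e-07
= 5.6941e-19 J
Converting to eV: 5.6941e-19 / 1.602e-19
= 3.5544 eV

3.5544


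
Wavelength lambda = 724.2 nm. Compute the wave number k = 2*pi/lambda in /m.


k = 2 * pi / lambda
= 6.2832 / (724.2e-9)
= 6.2832 / 7.2420e-07
= 8.6760e+06 /m

8.6760e+06


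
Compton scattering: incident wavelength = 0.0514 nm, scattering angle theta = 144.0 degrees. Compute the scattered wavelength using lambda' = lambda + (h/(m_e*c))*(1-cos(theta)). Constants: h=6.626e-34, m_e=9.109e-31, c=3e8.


Compton wavelength: h/(m_e*c) = 2.4247e-12 m
d_lambda = 2.4247e-12 * (1 - cos(144.0 deg))
= 2.4247e-12 * 1.809017
= 4.3863e-12 m = 0.004386 nm
lambda' = 0.0514 + 0.004386
= 0.055786 nm

0.055786


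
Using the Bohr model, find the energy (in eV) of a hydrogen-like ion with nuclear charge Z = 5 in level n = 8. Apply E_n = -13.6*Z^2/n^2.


E_n = -13.6 * Z^2 / n^2
= -13.6 * 5^2 / 8^2
= -13.6 * 25 / 64
= -5.3125 eV

-5.3125


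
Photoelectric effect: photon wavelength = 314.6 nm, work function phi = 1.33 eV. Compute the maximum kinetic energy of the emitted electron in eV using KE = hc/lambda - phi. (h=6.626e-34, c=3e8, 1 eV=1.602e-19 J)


E_photon = hc / lambda
= (6.626e-34)(3e8) / (314.6e-9)
= 6.3185e-19 J
= 3.9441 eV
KE = E_photon - phi
= 3.9441 - 1.33
= 2.6141 eV

2.6141


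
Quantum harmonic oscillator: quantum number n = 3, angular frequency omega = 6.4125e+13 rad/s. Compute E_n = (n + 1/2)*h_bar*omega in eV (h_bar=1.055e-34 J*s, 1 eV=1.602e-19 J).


E = (n + 1/2) * h_bar * omega
= (3 + 0.5) * 1.055e-34 * 6.4125e+13
= 3.5 * 6.7652e-21
= 2.3678e-20 J
= 0.1478 eV

0.1478


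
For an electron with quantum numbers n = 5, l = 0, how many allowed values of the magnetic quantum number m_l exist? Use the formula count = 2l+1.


m_l ranges from -l to +l in integer steps
So m_l goes from -0 to +0
Count = 2l + 1 = 2*0 + 1
= 1

1


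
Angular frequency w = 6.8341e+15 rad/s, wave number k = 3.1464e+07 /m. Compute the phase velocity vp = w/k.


vp = w / k
= 6.8341e+15 / 3.1464e+07
= 2.1720e+08 m/s

2.1720e+08


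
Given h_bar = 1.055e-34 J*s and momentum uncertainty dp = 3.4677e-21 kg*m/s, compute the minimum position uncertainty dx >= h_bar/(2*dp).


dx = h_bar / (2 * dp)
= 1.055e-34 / (2 * 3.4677e-21)
= 1.055e-34 / 6.9354e-21
= 1.5212e-14 m

1.5212e-14


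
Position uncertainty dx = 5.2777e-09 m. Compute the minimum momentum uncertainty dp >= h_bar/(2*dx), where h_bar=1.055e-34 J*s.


dp = h_bar / (2 * dx)
= 1.055e-34 / (2 * 5.2777e-09)
= 1.055e-34 / 1.0555e-08
= 9.9949e-27 kg*m/s

9.9949e-27


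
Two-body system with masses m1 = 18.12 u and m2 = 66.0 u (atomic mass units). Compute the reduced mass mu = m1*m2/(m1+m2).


mu = m1 * m2 / (m1 + m2)
= 18.12 * 66.0 / (18.12 + 66.0)
= 1195.92 / 84.12
= 14.2168 u

14.2168


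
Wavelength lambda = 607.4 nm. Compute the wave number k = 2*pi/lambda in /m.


k = 2 * pi / lambda
= 6.2832 / (607.4e-9)
= 6.2832 / 6.0740e-07
= 1.0344e+07 /m

1.0344e+07


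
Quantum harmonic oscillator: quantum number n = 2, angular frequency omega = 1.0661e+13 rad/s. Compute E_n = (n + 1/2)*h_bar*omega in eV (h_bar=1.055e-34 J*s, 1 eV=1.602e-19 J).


E = (n + 1/2) * h_bar * omega
= (2 + 0.5) * 1.055e-34 * 1.0661e+13
= 2.5 * 1.1247e-21
= 2.8118e-21 J
= 0.0176 eV

0.0176


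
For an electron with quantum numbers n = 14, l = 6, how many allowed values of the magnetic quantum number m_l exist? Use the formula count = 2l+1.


m_l ranges from -l to +l in integer steps
So m_l goes from -6 to +6
Count = 2l + 1 = 2*6 + 1
= 13

13


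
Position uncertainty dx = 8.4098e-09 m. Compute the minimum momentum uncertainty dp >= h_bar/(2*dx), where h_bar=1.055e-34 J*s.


dp = h_bar / (2 * dx)
= 1.055e-34 / (2 * 8.4098e-09)
= 1.055e-34 / 1.6820e-08
= 6.2724e-27 kg*m/s

6.2724e-27


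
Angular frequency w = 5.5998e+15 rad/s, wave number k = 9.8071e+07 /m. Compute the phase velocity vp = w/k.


vp = w / k
= 5.5998e+15 / 9.8071e+07
= 5.7099e+07 m/s

5.7099e+07


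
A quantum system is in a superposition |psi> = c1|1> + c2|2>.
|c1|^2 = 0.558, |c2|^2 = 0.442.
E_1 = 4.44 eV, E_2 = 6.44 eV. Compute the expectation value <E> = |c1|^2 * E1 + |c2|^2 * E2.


<E> = |c1|^2 * E1 + |c2|^2 * E2
= 0.558 * 4.44 + 0.442 * 6.44
= 2.4775 + 2.8465
= 5.324 eV

5.324


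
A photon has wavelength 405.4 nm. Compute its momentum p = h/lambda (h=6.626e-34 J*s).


p = h / lambda
= 6.626e-34 / (405.4e-9)
= 6.626e-34 / 4.0540e-07
= 1.6344e-27 kg*m/s

1.6344e-27


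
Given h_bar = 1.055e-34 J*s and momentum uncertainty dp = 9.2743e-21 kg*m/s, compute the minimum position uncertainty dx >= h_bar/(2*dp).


dx = h_bar / (2 * dp)
= 1.055e-34 / (2 * 9.2743e-21)
= 1.055e-34 / 1.8549e-20
= 5.6878e-15 m

5.6878e-15


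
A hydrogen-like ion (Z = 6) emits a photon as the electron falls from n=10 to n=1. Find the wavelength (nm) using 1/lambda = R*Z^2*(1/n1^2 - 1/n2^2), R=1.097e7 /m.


1/lambda = R * Z^2 * (1/n1^2 - 1/n2^2)
= 1.097e7 * 6^2 * (1/1^2 - 1/10^2)
= 1.097e7 * 36 * (1.0 - 0.01)
= 3.9097e+08 /m
lambda = 1 / 3.9097e+08
= 2.5577 nm

2.5577


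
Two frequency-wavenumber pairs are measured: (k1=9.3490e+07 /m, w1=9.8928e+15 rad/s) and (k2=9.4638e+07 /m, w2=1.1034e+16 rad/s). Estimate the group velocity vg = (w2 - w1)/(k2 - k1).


vg = (w2 - w1) / (k2 - k1)
= (1.1034e+16 - 9.8928e+15) / (9.4638e+07 - 9.3490e+07)
= 1.1412e+15 / 1.1480e+06
= 9.9408e+08 m/s

9.9408e+08


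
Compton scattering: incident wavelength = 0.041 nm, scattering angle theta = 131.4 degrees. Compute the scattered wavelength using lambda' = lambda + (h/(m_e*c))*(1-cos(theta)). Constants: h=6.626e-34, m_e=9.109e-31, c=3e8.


Compton wavelength: h/(m_e*c) = 2.4247e-12 m
d_lambda = 2.4247e-12 * (1 - cos(131.4 deg))
= 2.4247e-12 * 1.661312
= 4.0282e-12 m = 0.004028 nm
lambda' = 0.041 + 0.004028
= 0.045028 nm

0.045028


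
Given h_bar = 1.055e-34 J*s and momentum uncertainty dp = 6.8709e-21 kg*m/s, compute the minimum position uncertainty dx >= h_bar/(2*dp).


dx = h_bar / (2 * dp)
= 1.055e-34 / (2 * 6.8709e-21)
= 1.055e-34 / 1.3742e-20
= 7.6773e-15 m

7.6773e-15


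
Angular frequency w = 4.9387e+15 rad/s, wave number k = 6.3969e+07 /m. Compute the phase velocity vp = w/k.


vp = w / k
= 4.9387e+15 / 6.3969e+07
= 7.7205e+07 m/s

7.7205e+07


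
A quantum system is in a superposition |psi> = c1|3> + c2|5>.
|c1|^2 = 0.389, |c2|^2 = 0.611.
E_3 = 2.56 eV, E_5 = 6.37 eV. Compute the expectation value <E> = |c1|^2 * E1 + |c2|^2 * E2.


<E> = |c1|^2 * E1 + |c2|^2 * E2
= 0.389 * 2.56 + 0.611 * 6.37
= 0.9958 + 3.8921
= 4.8879 eV

4.8879


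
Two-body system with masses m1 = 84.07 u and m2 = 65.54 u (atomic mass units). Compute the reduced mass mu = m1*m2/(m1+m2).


mu = m1 * m2 / (m1 + m2)
= 84.07 * 65.54 / (84.07 + 65.54)
= 5509.9478 / 149.61
= 36.8287 u

36.8287


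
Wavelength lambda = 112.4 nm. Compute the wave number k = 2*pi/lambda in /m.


k = 2 * pi / lambda
= 6.2832 / (112.4e-9)
= 6.2832 / 1.1240e-07
= 5.5900e+07 /m

5.5900e+07


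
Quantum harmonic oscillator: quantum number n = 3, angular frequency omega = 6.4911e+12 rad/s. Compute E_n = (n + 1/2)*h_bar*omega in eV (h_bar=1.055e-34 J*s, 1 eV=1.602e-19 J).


E = (n + 1/2) * h_bar * omega
= (3 + 0.5) * 1.055e-34 * 6.4911e+12
= 3.5 * 6.8481e-22
= 2.3968e-21 J
= 0.015 eV

0.015


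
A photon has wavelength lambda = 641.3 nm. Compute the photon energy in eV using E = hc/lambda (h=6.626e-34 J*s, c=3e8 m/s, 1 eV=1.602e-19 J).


E = hc / lambda
= (6.626e-34)(3e8) / (641.3e-9)
= 1.9878e-25 / 6.4130e-07
= 3.0996e-19 J
Converting to eV: 3.0996e-19 / 1.602e-19
= 1.9349 eV

1.9349


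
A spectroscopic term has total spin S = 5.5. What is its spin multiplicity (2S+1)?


Spin multiplicity = 2S + 1
= 2 * 5.5 + 1
= 11.0 + 1
= 12

12


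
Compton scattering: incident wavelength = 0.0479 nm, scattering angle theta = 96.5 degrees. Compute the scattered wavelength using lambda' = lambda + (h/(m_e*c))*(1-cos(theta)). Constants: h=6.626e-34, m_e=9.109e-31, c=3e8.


Compton wavelength: h/(m_e*c) = 2.4247e-12 m
d_lambda = 2.4247e-12 * (1 - cos(96.5 deg))
= 2.4247e-12 * 1.113203
= 2.6992e-12 m = 0.002699 nm
lambda' = 0.0479 + 0.002699
= 0.050599 nm

0.050599


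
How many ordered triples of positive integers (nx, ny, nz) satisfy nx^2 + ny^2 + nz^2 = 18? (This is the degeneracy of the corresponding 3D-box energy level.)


Enumerate all (nx, ny, nz) with nx^2 + ny^2 + nz^2 = 18:
(1,1,4)
(1,4,1)
(4,1,1)
Total degeneracy = 3

3


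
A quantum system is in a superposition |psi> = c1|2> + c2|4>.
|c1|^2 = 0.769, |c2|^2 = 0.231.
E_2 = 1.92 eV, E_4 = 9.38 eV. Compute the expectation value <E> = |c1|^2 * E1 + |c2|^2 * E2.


<E> = |c1|^2 * E1 + |c2|^2 * E2
= 0.769 * 1.92 + 0.231 * 9.38
= 1.4765 + 2.1668
= 3.6433 eV

3.6433


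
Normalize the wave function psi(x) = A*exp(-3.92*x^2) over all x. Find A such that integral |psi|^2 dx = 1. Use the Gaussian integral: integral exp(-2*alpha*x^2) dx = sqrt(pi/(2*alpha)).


integral |psi|^2 dx = A^2 * sqrt(pi/(2*alpha)) = 1
A^2 = sqrt(2*alpha/pi)
= sqrt(2 * 3.92 / pi)
= 1.579731
A = sqrt(1.579731)
= 1.2569

1.2569


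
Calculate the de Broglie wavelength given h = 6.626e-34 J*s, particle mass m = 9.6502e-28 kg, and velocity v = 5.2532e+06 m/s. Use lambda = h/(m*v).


lambda = h / (m * v)
= 6.626e-34 / (9.6502e-28 * 5.2532e+06)
= 6.626e-34 / 5.0694e-21
= 1.3070e-13 m

1.3070e-13


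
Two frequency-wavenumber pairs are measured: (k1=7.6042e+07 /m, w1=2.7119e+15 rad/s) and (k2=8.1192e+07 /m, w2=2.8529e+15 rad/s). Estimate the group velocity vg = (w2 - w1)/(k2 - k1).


vg = (w2 - w1) / (k2 - k1)
= (2.8529e+15 - 2.7119e+15) / (8.1192e+07 - 7.6042e+07)
= 1.4100e+14 / 5.1500e+06
= 2.7379e+07 m/s

2.7379e+07


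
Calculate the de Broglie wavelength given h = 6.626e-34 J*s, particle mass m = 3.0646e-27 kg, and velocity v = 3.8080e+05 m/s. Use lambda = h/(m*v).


lambda = h / (m * v)
= 6.626e-34 / (3.0646e-27 * 3.8080e+05)
= 6.626e-34 / 1.1670e-21
= 5.6778e-13 m

5.6778e-13


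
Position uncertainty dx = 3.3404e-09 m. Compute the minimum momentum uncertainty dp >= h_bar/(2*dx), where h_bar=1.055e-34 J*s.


dp = h_bar / (2 * dx)
= 1.055e-34 / (2 * 3.3404e-09)
= 1.055e-34 / 6.6808e-09
= 1.5792e-26 kg*m/s

1.5792e-26


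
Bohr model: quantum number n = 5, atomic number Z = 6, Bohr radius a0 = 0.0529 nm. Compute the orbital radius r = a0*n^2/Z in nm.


r = a0 * n^2 / Z
= 0.0529 * 5^2 / 6
= 0.0529 * 25 / 6
= 0.2204 nm

0.2204


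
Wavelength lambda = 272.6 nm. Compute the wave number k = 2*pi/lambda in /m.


k = 2 * pi / lambda
= 6.2832 / (272.6e-9)
= 6.2832 / 2.7260e-07
= 2.3049e+07 /m

2.3049e+07


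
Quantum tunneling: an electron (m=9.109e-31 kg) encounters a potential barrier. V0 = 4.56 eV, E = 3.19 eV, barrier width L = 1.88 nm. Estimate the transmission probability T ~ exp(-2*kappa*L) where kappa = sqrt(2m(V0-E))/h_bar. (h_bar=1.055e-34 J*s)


V0 - E = 1.37 eV = 2.1947e-19 J
kappa = sqrt(2 * m * (V0-E)) / h_bar
= sqrt(2 * 9.109e-31 * 2.1947e-19) / 1.055e-34
= 5.9936e+09 /m
2*kappa*L = 2 * 5.9936e+09 * 1.88e-9
= 22.536
T = exp(-22.536) = 1.632036e-10

1.632036e-10


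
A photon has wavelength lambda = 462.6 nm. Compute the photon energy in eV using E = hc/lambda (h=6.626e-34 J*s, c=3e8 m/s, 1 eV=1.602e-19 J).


E = hc / lambda
= (6.626e-34)(3e8) / (462.6e-9)
= 1.9878e-25 / 4.6260e-07
= 4.2970e-19 J
Converting to eV: 4.2970e-19 / 1.602e-19
= 2.6823 eV

2.6823


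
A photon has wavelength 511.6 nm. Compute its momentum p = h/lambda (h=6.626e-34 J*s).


p = h / lambda
= 6.626e-34 / (511.6e-9)
= 6.626e-34 / 5.1160e-07
= 1.2952e-27 kg*m/s

1.2952e-27


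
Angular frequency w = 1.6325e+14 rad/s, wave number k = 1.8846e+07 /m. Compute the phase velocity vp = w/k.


vp = w / k
= 1.6325e+14 / 1.8846e+07
= 8.6623e+06 m/s

8.6623e+06


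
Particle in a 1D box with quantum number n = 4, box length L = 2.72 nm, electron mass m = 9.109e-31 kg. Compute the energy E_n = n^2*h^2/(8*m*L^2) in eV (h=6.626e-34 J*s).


E = n^2 * h^2 / (8 * m * L^2)
= 4^2 * (6.626e-34)^2 / (8 * 9.109e-31 * (2.72e-9)^2)
= 16 * 4.3904e-67 / (8 * 9.109e-31 * 7.3984e-18)
= 1.3029e-19 J
= 0.8133 eV

0.8133


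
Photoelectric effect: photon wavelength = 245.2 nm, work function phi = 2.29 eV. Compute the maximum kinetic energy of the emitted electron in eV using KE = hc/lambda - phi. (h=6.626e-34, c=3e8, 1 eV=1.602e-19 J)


E_photon = hc / lambda
= (6.626e-34)(3e8) / (245.2e-9)
= 8.1069e-19 J
= 5.0605 eV
KE = E_photon - phi
= 5.0605 - 2.29
= 2.7705 eV

2.7705
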